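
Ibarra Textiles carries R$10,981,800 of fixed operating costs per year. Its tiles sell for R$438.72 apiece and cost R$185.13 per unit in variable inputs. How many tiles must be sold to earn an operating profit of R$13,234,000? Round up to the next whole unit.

95,492 tiles

Unit CM = price − variable cost = R$438.72 − R$185.13 = R$253.59.
Units = (FC + target) / CM = (R$10,981,800 + R$13,234,000) / R$253.59 = 95,491.94, so 95,492 tiles.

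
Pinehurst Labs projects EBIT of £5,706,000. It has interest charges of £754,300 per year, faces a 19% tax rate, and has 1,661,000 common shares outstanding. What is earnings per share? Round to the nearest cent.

Interest = £754,300.00, so EBT = £5,706,000 − £754,300.00 = £4,951,700.00.
After tax at 19%: net income = £4,951,700.00 × 0.81 = £4,010,877.00.
Per share: £4,010,877.00 / 1,661,000 shares = £2.41.

£2.41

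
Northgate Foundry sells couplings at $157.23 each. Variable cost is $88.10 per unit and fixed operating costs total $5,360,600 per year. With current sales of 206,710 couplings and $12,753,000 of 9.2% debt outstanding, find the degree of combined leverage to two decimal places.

1.84

Total contribution margin = 206,710 × $69.13 = $14,289,862.30.
Operating income = contribution − fixed costs = $14,289,862.30 − $5,360,600 = $8,929,262.30. Interest = $1,173,276.00, so EBIT − I = $7,755,986.30.
Degree of total leverage = total CM / (EBIT − interest) = $14,289,862.30 / $7,755,986.30 = 1.8424.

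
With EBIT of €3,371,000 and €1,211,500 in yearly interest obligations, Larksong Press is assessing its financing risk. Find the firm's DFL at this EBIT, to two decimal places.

Interest = €1,211,500.00.
Degree of financial leverage = EBIT / (EBIT − interest) = €3,371,000 / €2,159,500.00 = 1.5610.

1.56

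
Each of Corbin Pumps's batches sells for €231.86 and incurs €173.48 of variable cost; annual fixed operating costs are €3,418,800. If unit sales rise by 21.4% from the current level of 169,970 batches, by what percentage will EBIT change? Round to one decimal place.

+32.6%

Total contribution margin = 169,970 × €58.38 = €9,922,848.60.
Operating income = contribution − fixed costs = €9,922,848.60 − €3,418,800 = €6,504,048.60.
DOL = contribution ÷ EBIT = €9,922,848.60 ÷ €6,504,048.60 = 1.5256.
So EBIT moves 1.5256 × (+21.4%) = +32.6%.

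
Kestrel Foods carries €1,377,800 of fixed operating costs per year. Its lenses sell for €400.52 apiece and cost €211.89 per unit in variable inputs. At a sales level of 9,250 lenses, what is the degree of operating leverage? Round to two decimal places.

4.75

Contribution at this volume is 9,250 × €188.63 = €1,744,827.50.
Subtracting fixed costs: EBIT = €1,744,827.50 − €1,377,800 = €367,027.50.
DOL = contribution ÷ EBIT = €1,744,827.50 ÷ €367,027.50 = 4.7539.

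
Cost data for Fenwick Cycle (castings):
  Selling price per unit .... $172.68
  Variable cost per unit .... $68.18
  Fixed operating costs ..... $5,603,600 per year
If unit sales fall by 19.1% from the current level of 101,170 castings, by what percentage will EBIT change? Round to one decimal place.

-40.6%

Contribution at this volume is 101,170 × $104.50 = $10,572,265.00.
Subtracting fixed costs: EBIT = $10,572,265.00 − $5,603,600 = $4,968,665.00.
So DOL = total CM / EBIT = $10,572,265.00 / $4,968,665.00 = 2.1278.
Operating income changes by 2.1278 × -19.1% = -40.6%.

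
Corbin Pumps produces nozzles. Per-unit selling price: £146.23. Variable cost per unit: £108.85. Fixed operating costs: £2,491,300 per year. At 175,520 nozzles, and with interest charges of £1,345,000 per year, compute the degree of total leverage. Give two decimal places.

Contribution at this volume is 175,520 × £37.38 = £6,560,937.60.
Subtracting fixed costs: EBIT = £6,560,937.60 − £2,491,300 = £4,069,637.60. Interest = £1,345,000.00, so EBIT − I = £2,724,637.60.
DCL = contribution ÷ (EBIT − I) = £6,560,937.60 ÷ £2,724,637.60 = 2.4080.

2.41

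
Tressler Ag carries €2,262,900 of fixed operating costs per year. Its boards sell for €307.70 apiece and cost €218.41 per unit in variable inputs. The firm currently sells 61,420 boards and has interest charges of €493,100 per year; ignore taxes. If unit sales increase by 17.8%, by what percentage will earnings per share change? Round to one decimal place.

+35.8%

Contribution at this volume is 61,420 × €89.29 = €5,484,191.80.
Operating income = contribution − fixed costs = €5,484,191.80 − €2,262,900 = €3,221,291.80.
After interest of €493,100.00, pre-tax earnings = €2,728,191.80.
Degree of combined leverage = contribution ÷ (EBIT − I) = €5,484,191.80 ÷ €2,728,191.80 = 2.0102.
%ΔEPS = DCL × %ΔSales = 2.0102 × +17.8% = +35.8%.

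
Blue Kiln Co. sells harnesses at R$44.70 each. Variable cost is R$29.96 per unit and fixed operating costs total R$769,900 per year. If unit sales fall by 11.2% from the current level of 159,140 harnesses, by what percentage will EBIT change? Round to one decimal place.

At 159,140 units, contribution = 159,140 × R$14.74 = R$2,345,723.60.
EBIT = R$2,345,723.60 − R$769,900 = R$1,575,823.60.
DOL = contribution ÷ EBIT = R$2,345,723.60 ÷ R$1,575,823.60 = 1.4886.
So EBIT moves 1.4886 × (-11.2%) = -16.7%.

-16.7%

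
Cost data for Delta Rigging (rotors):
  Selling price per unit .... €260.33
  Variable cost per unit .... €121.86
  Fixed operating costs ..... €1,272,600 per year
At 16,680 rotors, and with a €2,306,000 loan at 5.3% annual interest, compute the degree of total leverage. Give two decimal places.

At 16,680 units, contribution = 16,680 × €138.47 = €2,309,679.60.
Operating income = contribution − fixed costs = €2,309,679.60 − €1,272,600 = €1,037,079.60. Interest = €122,218.00, so EBIT − I = €914,861.60.
DCL = contribution ÷ (EBIT − I) = €2,309,679.60 ÷ €914,861.60 = 2.5246.

2.52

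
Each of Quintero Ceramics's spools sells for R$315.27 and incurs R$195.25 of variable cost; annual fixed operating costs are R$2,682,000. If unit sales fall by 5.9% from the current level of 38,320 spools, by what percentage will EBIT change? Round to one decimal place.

Contribution at this volume is 38,320 × R$120.02 = R$4,599,166.40.
Subtracting fixed costs: EBIT = R$4,599,166.40 − R$2,682,000 = R$1,917,166.40.
DOL = contribution ÷ EBIT = R$4,599,166.40 ÷ R$1,917,166.40 = 2.3989.
So EBIT moves 2.3989 × (-5.9%) = -14.2%.

-14.2%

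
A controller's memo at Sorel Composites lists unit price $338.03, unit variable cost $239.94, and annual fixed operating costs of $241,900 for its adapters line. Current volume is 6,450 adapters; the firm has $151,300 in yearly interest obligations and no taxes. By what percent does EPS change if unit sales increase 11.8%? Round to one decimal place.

Contribution at this volume is 6,450 × $98.09 = $632,680.50.
EBIT = $632,680.50 − $241,900 = $390,780.50.
Interest = $151,300.00, so EBIT − I = $239,480.50.
Degree of combined leverage = contribution ÷ (EBIT − I) = $632,680.50 ÷ $239,480.50 = 2.6419.
EPS therefore changes by 2.6419 × (+11.8%) = +31.2%.

+31.2%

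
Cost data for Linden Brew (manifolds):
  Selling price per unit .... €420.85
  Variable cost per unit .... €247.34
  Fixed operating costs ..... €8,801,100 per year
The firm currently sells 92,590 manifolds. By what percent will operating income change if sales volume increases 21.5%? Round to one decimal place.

+47.5%

Total contribution margin = 92,590 × €173.51 = €16,065,290.90.
EBIT = €16,065,290.90 − €8,801,100 = €7,264,190.90.
Degree of operating leverage = €16,065,290.90 / €7,264,190.90 = 2.2116.
Operating income changes by 2.2116 × +21.5% = +47.5%.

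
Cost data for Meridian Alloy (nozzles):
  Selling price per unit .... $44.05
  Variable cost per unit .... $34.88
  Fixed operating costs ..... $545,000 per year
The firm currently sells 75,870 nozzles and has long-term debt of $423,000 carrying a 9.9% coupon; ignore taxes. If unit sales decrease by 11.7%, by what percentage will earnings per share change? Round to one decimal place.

Contribution at this volume is 75,870 × $9.17 = $695,727.90.
EBIT = $695,727.90 − $545,000 = $150,727.90.
Interest = $41,877.00, so EBIT − I = $108,850.90.
DCL = total CM / (EBIT − I) = $695,727.90 / $108,850.90 = 6.3916.
EPS therefore changes by 6.3916 × (-11.7%) = -74.8%.

-74.8%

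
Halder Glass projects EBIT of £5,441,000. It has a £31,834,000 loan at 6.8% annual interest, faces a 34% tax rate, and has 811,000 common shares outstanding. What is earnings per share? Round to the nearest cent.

£2.67

Interest = £2,164,712.00, so EBT = £5,441,000 − £2,164,712.00 = £3,276,288.00.
After tax at 34%: net income = £3,276,288.00 × 0.66 = £2,162,350.08.
Per share: £2,162,350.08 / 811,000 shares = £2.67.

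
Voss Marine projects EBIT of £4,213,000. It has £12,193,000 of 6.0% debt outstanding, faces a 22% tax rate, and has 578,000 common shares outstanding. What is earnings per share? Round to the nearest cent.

£4.70

Interest = £731,580.00, so EBT = £4,213,000 − £731,580.00 = £3,481,420.00.
After tax at 22%: net income = £3,481,420.00 × 0.78 = £2,715,507.60.
EPS = £2,715,507.60 ÷ 578,000 = £4.70.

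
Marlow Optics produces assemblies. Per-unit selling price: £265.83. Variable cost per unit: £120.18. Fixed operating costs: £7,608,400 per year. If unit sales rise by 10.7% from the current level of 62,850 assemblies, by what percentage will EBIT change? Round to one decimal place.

At 62,850 units, contribution = 62,850 × £145.65 = £9,154,102.50.
Operating income = contribution − fixed costs = £9,154,102.50 − £7,608,400 = £1,545,702.50.
Degree of operating leverage = £9,154,102.50 / £1,545,702.50 = 5.9223.
%ΔEBIT = DOL × %ΔSales = 5.9223 × +10.7% = +63.4%.

+63.4%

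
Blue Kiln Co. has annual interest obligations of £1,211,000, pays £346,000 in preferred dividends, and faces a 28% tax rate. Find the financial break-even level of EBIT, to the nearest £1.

£1,691,556

Preferred dividends are paid after tax, so their pre-tax equivalent is £346,000 ÷ (1 − 0.28) = £480,555.56.
EPS = 0 when EBIT covers interest plus the pre-tax preferred burden: £1,211,000 + £480,555.56 = £1,691,555.56.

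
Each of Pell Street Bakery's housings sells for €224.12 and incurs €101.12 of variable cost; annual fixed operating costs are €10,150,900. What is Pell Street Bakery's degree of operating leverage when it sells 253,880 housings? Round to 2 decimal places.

Total contribution margin = 253,880 × €123.00 = €31,227,240.00.
Subtracting fixed costs: EBIT = €31,227,240.00 − €10,150,900 = €21,076,340.00.
So DOL = total CM / EBIT = €31,227,240.00 / €21,076,340.00 = 1.4816.

1.48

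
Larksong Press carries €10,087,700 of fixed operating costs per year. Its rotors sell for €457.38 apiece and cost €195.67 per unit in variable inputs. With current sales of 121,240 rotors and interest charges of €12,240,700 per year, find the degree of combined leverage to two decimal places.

At 121,240 units, contribution = 121,240 × €261.71 = €31,729,720.40.
EBIT = €31,729,720.40 − €10,087,700 = €21,642,020.40. Interest = €12,240,700.00, so EBIT − I = €9,401,320.40.
DCL = contribution ÷ (EBIT − I) = €31,729,720.40 ÷ €9,401,320.40 = 3.3750.

3.38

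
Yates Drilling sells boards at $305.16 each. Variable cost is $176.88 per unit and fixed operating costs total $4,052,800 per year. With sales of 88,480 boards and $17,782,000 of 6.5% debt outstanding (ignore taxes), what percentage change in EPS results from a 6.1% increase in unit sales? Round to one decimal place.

+11.3%

At 88,480 units, contribution = 88,480 × $128.28 = $11,350,214.40.
Subtracting fixed costs: EBIT = $11,350,214.40 − $4,052,800 = $7,297,414.40.
Interest = $1,155,830.00, so EBIT − I = $6,141,584.40.
Degree of combined leverage = contribution ÷ (EBIT − I) = $11,350,214.40 ÷ $6,141,584.40 = 1.8481.
EPS therefore changes by 1.8481 × (+6.1%) = +11.3%.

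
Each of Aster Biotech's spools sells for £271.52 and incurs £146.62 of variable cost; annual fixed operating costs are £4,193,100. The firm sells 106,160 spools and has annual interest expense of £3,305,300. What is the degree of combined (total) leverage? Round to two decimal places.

At 106,160 units, contribution = 106,160 × £124.90 = £13,259,384.00.
Subtracting fixed costs: EBIT = £13,259,384.00 − £4,193,100 = £9,066,284.00. Interest = £3,305,300.00, so EBIT − I = £5,760,984.00.
Degree of total leverage = total CM / (EBIT − interest) = £13,259,384.00 / £5,760,984.00 = 2.3016.

2.30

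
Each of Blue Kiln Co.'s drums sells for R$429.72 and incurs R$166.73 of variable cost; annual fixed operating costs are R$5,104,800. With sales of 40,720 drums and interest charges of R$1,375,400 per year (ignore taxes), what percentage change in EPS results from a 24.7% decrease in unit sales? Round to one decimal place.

At 40,720 units, contribution = 40,720 × R$262.99 = R$10,708,952.80.
Operating income = contribution − fixed costs = R$10,708,952.80 − R$5,104,800 = R$5,604,152.80.
After interest of R$1,375,400.00, pre-tax earnings = R$4,228,752.80.
DCL = total CM / (EBIT − I) = R$10,708,952.80 / R$4,228,752.80 = 2.5324.
EPS therefore changes by 2.5324 × (-24.7%) = -62.6%.

-62.6%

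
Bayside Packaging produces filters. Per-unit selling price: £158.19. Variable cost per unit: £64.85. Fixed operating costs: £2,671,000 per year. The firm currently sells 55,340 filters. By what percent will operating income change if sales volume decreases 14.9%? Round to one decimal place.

Contribution at this volume is 55,340 × £93.34 = £5,165,435.60.
Subtracting fixed costs: EBIT = £5,165,435.60 − £2,671,000 = £2,494,435.60.
Degree of operating leverage = £5,165,435.60 / £2,494,435.60 = 2.0708.
So EBIT moves 2.0708 × (-14.9%) = -30.9%.

-30.9%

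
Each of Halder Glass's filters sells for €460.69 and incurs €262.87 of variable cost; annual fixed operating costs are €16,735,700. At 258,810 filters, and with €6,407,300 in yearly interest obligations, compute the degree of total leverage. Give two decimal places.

Contribution at this volume is 258,810 × €197.82 = €51,197,794.20.
Subtracting fixed costs: EBIT = €51,197,794.20 − €16,735,700 = €34,462,094.20. Interest = €6,407,300.00, so EBIT − I = €28,054,794.20.
Degree of total leverage = total CM / (EBIT − interest) = €51,197,794.20 / €28,054,794.20 = 1.8249.

1.82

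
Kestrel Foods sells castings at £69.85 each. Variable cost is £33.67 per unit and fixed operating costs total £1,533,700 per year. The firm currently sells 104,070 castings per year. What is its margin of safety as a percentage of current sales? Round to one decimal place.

59.3%

Unit CM = price − variable cost = £69.85 − £33.67 = £36.18. Break-even units = £1,533,700 ÷ £36.18 = 42,390.82; break-even revenue = 42,390.82 × £69.85 = £2,960,999.03.
Current sales = 104,070 × £69.85 = £7,269,289.50.
Margin of safety = (£7,269,289.50 − £2,960,999.03) ÷ £7,269,289.50 = 59.3%.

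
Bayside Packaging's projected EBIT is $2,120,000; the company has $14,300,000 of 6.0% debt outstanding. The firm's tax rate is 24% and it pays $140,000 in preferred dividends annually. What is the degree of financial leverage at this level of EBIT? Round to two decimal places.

Annual interest charges come to $858,000.00.
Pre-tax preferred-dividend burden = $140,000 ÷ (1 − 0.24) = $184,210.53.
DFL = EBIT ÷ [EBIT − I − D_p/(1−t)] = $2,120,000 ÷ [$2,120,000 − $858,000.00 − $184,210.53] = $2,120,000 ÷ $1,077,789.47 = 1.9670.

1.97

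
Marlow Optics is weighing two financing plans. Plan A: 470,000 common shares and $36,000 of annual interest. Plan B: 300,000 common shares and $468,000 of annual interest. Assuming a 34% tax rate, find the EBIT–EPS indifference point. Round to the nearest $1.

$1,230,353

Set EPS_A = EPS_B: (EBIT − $36,000)(1 − 0.34) ÷ 470,000 = (EBIT − $468,000)(1 − 0.34) ÷ 300,000.
The (1 − t) factor cancels: (EBIT − 36,000) × 300,000 = (EBIT − 468,000) × 470,000.
Solving, EBIT = (468,000·470,000 − 36,000·300,000) / (470,000 − 300,000) = 209,160,000,000 / 170,000 = 1,230,352.94.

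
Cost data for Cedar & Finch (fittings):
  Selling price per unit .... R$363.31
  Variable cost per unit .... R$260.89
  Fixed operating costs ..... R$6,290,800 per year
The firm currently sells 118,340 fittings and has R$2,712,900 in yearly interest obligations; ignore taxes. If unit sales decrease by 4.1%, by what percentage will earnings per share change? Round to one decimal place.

Contribution at this volume is 118,340 × R$102.42 = R$12,120,382.80.
EBIT = R$12,120,382.80 − R$6,290,800 = R$5,829,582.80.
After interest of R$2,712,900.00, pre-tax earnings = R$3,116,682.80.
DCL = total CM / (EBIT − I) = R$12,120,382.80 / R$3,116,682.80 = 3.8889.
%ΔEPS = DCL × %ΔSales = 3.8889 × -4.1% = -15.9%.

-15.9%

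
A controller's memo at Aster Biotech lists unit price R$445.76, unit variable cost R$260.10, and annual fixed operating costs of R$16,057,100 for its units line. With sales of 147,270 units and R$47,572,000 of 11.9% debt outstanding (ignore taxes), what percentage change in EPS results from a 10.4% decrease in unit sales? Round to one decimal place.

-50.6%

Total contribution margin = 147,270 × R$185.66 = R$27,342,148.20.
Subtracting fixed costs: EBIT = R$27,342,148.20 − R$16,057,100 = R$11,285,048.20.
Interest = R$5,661,068.00, so EBIT − I = R$5,623,980.20.
DCL = total CM / (EBIT − I) = R$27,342,148.20 / R$5,623,980.20 = 4.8617.
EPS therefore changes by 4.8617 × (-10.4%) = -50.6%.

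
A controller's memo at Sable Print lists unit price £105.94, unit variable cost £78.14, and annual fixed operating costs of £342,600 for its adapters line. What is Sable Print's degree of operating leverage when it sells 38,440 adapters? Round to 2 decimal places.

Total contribution margin = 38,440 × £27.80 = £1,068,632.00.
EBIT = £1,068,632.00 − £342,600 = £726,032.00.
So DOL = total CM / EBIT = £1,068,632.00 / £726,032.00 = 1.4719.

1.47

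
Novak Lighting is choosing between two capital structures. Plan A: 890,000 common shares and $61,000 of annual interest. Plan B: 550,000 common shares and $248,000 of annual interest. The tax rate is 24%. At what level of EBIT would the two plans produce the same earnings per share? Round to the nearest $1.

At indifference, (EBIT − 61,000)(1 − t)/890,000 = (EBIT − 248,000)(1 − t)/550,000.
Cancelling (1 − t) and cross-multiplying: 550,000·(EBIT − 61,000) = 890,000·(EBIT − 248,000).
EBIT × (890,000 − 550,000) = 248,000 × 890,000 − 61,000 × 550,000 = 187,170,000,000, so EBIT = 187,170,000,000 ÷ 340,000 = 550,500.00.

$550,500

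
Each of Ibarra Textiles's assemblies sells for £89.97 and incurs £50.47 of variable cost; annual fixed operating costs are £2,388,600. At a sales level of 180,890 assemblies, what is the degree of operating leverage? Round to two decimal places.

1.50

Total contribution margin = 180,890 × £39.50 = £7,145,155.00.
Operating income = contribution − fixed costs = £7,145,155.00 − £2,388,600 = £4,756,555.00.
DOL = contribution ÷ EBIT = £7,145,155.00 ÷ £4,756,555.00 = 1.5022.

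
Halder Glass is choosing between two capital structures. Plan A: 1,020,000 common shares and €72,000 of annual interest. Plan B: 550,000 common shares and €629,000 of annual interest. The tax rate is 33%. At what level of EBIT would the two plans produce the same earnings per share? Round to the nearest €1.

€1,280,809

Set EPS_A = EPS_B: (EBIT − €72,000)(1 − 0.33) ÷ 1,020,000 = (EBIT − €629,000)(1 − 0.33) ÷ 550,000.
Cancelling (1 − t) and cross-multiplying: 550,000·(EBIT − 72,000) = 1,020,000·(EBIT − 629,000).
Solving, EBIT = (629,000·1,020,000 − 72,000·550,000) / (1,020,000 − 550,000) = 601,980,000,000 / 470,000 = 1,280,808.51.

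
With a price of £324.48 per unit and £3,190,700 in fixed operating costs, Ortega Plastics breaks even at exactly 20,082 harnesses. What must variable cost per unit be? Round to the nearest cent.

£165.60

Contribution per unit must be FC / Q = £3,190,700 / 20,082 = £158.8836.
Variable cost per unit = £324.48 − £158.8836 = £165.60.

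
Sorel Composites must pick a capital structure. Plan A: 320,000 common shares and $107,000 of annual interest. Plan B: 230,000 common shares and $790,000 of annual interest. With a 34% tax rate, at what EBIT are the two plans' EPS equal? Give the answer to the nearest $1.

$2,535,444

Set EPS_A = EPS_B: (EBIT − $107,000)(1 − 0.34) ÷ 320,000 = (EBIT − $790,000)(1 − 0.34) ÷ 230,000.
Cancelling (1 − t) and cross-multiplying: 230,000·(EBIT − 107,000) = 320,000·(EBIT − 790,000).
EBIT × (320,000 − 230,000) = 790,000 × 320,000 − 107,000 × 230,000 = 228,190,000,000, so EBIT = 228,190,000,000 ÷ 90,000 = 2,535,444.44.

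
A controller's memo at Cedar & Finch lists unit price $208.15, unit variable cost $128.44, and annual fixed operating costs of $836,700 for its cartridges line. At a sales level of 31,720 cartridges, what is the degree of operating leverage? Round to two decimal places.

At 31,720 units, contribution = 31,720 × $79.71 = $2,528,401.20.
EBIT = $2,528,401.20 − $836,700 = $1,691,701.20.
So DOL = total CM / EBIT = $2,528,401.20 / $1,691,701.20 = 1.4946.

1.49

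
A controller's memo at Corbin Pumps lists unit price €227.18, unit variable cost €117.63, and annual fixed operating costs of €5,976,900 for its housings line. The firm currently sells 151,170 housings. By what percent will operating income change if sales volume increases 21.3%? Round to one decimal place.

+33.3%

Total contribution margin = 151,170 × €109.55 = €16,560,673.50.
EBIT = €16,560,673.50 − €5,976,900 = €10,583,773.50.
So DOL = total CM / EBIT = €16,560,673.50 / €10,583,773.50 = 1.5647.
Operating income changes by 1.5647 × +21.3% = +33.3%.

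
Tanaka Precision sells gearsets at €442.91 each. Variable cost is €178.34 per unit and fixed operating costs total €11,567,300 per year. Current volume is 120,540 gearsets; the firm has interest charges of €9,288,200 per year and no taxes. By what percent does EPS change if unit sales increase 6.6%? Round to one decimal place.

At 120,540 units, contribution = 120,540 × €264.57 = €31,891,267.80.
EBIT = €31,891,267.80 − €11,567,300 = €20,323,967.80.
Interest = €9,288,200.00, so EBIT − I = €11,035,767.80.
Degree of combined leverage = contribution ÷ (EBIT − I) = €31,891,267.80 ÷ €11,035,767.80 = 2.8898.
%ΔEPS = DCL × %ΔSales = 2.8898 × +6.6% = +19.1%.

+19.1%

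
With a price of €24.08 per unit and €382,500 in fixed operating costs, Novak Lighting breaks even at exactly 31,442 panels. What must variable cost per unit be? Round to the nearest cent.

At break-even, FC = Q × (P − VC), so P − VC = €382,500 ÷ 31,442 = €12.1653.
Hence VC = price − CM = €24.08 − €12.1653 = €11.91.

€11.91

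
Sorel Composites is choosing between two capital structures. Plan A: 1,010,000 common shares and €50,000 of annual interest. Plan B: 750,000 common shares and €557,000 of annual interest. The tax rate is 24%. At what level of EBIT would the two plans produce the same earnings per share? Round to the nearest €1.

€2,019,500

At indifference, (EBIT − 50,000)(1 − t)/1,010,000 = (EBIT − 557,000)(1 − t)/750,000.
Cancelling (1 − t) and cross-multiplying: 750,000·(EBIT − 50,000) = 1,010,000·(EBIT − 557,000).
EBIT × (1,010,000 − 750,000) = 557,000 × 1,010,000 − 50,000 × 750,000 = 525,070,000,000, so EBIT = 525,070,000,000 ÷ 260,000 = 2,019,500.00.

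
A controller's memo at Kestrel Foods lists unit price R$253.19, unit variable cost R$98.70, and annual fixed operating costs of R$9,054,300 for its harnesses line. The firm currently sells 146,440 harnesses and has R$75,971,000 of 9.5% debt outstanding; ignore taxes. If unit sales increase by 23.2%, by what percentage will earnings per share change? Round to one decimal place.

+82.6%

At 146,440 units, contribution = 146,440 × R$154.49 = R$22,623,515.60.
EBIT = R$22,623,515.60 − R$9,054,300 = R$13,569,215.60.
Interest = R$7,217,245.00, so EBIT − I = R$6,351,970.60.
Degree of combined leverage = contribution ÷ (EBIT − I) = R$22,623,515.60 ÷ R$6,351,970.60 = 3.5617.
%ΔEPS = DCL × %ΔSales = 3.5617 × +23.2% = +82.6%.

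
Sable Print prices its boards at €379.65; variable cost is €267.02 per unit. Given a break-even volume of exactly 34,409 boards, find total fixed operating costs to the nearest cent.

Each unit contributes €379.65 − €267.02 = €112.63.
Since BE = FC / CM, FC = 34,409 × €112.63 = €3,875,485.67.

€3,875,485.67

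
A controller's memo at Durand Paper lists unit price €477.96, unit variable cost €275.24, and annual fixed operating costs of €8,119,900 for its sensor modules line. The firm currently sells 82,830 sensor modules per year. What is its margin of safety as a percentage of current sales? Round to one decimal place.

51.6%

Unit CM = price − variable cost = €477.96 − €275.24 = €202.72. Break-even units = €8,119,900 ÷ €202.72 = 40,054.76; break-even revenue = 40,054.76 × €477.96 = €19,144,570.86.
Actual sales revenue = 82,830 × €477.96 = €39,589,426.80.
Margin of safety = (€39,589,426.80 − €19,144,570.86) ÷ €39,589,426.80 = 51.6%.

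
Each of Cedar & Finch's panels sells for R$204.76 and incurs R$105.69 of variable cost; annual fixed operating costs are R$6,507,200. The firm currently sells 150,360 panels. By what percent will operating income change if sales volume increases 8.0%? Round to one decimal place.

Total contribution margin = 150,360 × R$99.07 = R$14,896,165.20.
EBIT = R$14,896,165.20 − R$6,507,200 = R$8,388,965.20.
So DOL = total CM / EBIT = R$14,896,165.20 / R$8,388,965.20 = 1.7757.
Operating income changes by 1.7757 × +8.0% = +14.2%.

+14.2%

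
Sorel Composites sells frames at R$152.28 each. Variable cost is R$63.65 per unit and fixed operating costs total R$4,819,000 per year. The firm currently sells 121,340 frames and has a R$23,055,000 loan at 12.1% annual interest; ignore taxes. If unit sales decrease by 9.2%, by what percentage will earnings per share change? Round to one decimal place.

-31.5%

At 121,340 units, contribution = 121,340 × R$88.63 = R$10,754,364.20.
Subtracting fixed costs: EBIT = R$10,754,364.20 − R$4,819,000 = R$5,935,364.20.
Interest = R$2,789,655.00, so EBIT − I = R$3,145,709.20.
DCL = total CM / (EBIT − I) = R$10,754,364.20 / R$3,145,709.20 = 3.4187.
EPS therefore changes by 3.4187 × (-9.2%) = -31.5%.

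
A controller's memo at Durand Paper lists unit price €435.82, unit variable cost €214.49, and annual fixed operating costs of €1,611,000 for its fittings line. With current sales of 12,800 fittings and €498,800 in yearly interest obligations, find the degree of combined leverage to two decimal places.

Contribution at this volume is 12,800 × €221.33 = €2,833,024.00.
Operating income = contribution − fixed costs = €2,833,024.00 − €1,611,000 = €1,222,024.00. Interest = €498,800.00.
DOL = €2,833,024.00 ÷ €1,222,024.00 = 2.3183; DFL = €1,222,024.00 ÷ €723,224.00 = 1.6897.
DCL = DOL × DFL = 2.3183 × 1.6897 = 3.9172.

3.92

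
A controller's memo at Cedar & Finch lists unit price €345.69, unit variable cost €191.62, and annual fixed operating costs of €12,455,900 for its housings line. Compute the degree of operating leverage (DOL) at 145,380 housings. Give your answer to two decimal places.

Total contribution margin = 145,380 × €154.07 = €22,398,696.60.
Operating income = contribution − fixed costs = €22,398,696.60 − €12,455,900 = €9,942,796.60.
DOL = contribution ÷ EBIT = €22,398,696.60 ÷ €9,942,796.60 = 2.2528.

2.25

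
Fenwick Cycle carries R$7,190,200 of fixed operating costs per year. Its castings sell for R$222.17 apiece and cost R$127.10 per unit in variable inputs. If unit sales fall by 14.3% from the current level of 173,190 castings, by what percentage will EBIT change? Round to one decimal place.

At 173,190 units, contribution = 173,190 × R$95.07 = R$16,465,173.30.
Subtracting fixed costs: EBIT = R$16,465,173.30 − R$7,190,200 = R$9,274,973.30.
So DOL = total CM / EBIT = R$16,465,173.30 / R$9,274,973.30 = 1.7752.
Operating income changes by 1.7752 × -14.3% = -25.4%.

-25.4%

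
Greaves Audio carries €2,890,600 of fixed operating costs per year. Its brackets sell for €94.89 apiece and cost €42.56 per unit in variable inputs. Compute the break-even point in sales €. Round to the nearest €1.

€5,241,526

Contribution margin per unit = €94.89 − €42.56 = €52.33, a CM ratio of €52.33 ÷ €94.89 = 0.5515.
Break-even revenue = fixed costs × price ÷ CM = €2,890,600 × €94.89 ÷ €52.33 = €5,241,526.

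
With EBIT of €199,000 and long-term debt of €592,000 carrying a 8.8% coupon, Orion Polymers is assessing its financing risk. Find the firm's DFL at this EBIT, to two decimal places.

Interest = €52,096.00.
DFL = EBIT ÷ (EBIT − I) = €199,000 ÷ (€199,000 − €52,096.00) = €199,000 ÷ €146,904.00 = 1.3546.

1.35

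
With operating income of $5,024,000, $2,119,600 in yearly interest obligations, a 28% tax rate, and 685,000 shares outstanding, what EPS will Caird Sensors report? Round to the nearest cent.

$3.05

Pre-tax income = $5,024,000 − $2,119,600.00 = $2,904,400.00.
After tax at 28%: net income = $2,904,400.00 × 0.72 = $2,091,168.00.
Per share: $2,091,168.00 / 685,000 shares = $3.05.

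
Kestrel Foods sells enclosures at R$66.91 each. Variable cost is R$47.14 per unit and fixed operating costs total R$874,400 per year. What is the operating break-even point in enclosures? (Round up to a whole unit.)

44,229 enclosures

Unit CM = price − variable cost = R$66.91 − R$47.14 = R$19.77.
Break-even volume = fixed costs ÷ CM per unit = R$874,400 ÷ R$19.77 = 44,228.63, so 44,229 enclosures.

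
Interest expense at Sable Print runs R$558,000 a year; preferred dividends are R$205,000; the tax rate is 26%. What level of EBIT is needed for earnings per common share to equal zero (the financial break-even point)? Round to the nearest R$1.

R$835,027

Grossing the preferred dividend up to pre-tax terms: R$205,000 / (1 − 0.26) = R$277,027.03.
EPS = 0 when EBIT covers interest plus the pre-tax preferred burden: R$558,000 + R$277,027.03 = R$835,027.03.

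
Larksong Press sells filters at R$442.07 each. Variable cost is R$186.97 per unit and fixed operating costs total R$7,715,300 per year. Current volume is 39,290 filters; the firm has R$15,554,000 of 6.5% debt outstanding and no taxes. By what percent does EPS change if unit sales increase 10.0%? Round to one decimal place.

+77.3%

At 39,290 units, contribution = 39,290 × R$255.10 = R$10,022,879.00.
Operating income = contribution − fixed costs = R$10,022,879.00 − R$7,715,300 = R$2,307,579.00.
Interest = R$1,011,010.00, so EBIT − I = R$1,296,569.00.
Degree of combined leverage = contribution ÷ (EBIT − I) = R$10,022,879.00 ÷ R$1,296,569.00 = 7.7303.
%ΔEPS = DCL × %ΔSales = 7.7303 × +10.0% = +77.3%.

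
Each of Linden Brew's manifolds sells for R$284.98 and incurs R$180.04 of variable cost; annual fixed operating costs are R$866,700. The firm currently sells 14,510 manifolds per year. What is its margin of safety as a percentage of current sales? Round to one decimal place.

43.1%

Each unit contributes R$284.98 − R$180.04 = R$104.94. Break-even units = R$866,700 ÷ R$104.94 = 8,259.01; break-even revenue = 8,259.01 × R$284.98 = R$2,353,651.29.
Current sales = 14,510 × R$284.98 = R$4,135,059.80.
Margin of safety = (R$4,135,059.80 − R$2,353,651.29) ÷ R$4,135,059.80 = 43.1%.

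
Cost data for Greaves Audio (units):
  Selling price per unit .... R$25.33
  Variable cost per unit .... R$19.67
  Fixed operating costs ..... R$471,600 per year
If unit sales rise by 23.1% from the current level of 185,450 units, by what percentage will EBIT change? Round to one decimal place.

+41.9%

Contribution at this volume is 185,450 × R$5.66 = R$1,049,647.00.
Subtracting fixed costs: EBIT = R$1,049,647.00 − R$471,600 = R$578,047.00.
DOL = contribution ÷ EBIT = R$1,049,647.00 ÷ R$578,047.00 = 1.8159.
So EBIT moves 1.8159 × (+23.1%) = +41.9%.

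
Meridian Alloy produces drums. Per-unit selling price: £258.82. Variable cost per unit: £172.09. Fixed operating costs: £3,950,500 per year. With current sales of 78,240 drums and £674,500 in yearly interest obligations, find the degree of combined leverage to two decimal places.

Contribution at this volume is 78,240 × £86.73 = £6,785,755.20.
Operating income = contribution − fixed costs = £6,785,755.20 − £3,950,500 = £2,835,255.20. Interest = £674,500.00, so EBIT − I = £2,160,755.20.
DCL = contribution ÷ (EBIT − I) = £6,785,755.20 ÷ £2,160,755.20 = 3.1405.

3.14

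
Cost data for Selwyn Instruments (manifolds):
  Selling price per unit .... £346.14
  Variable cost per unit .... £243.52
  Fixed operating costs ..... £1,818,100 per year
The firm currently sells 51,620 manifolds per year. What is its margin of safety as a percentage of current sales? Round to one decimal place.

65.7%

Unit CM = price − variable cost = £346.14 − £243.52 = £102.62. Break-even units = £1,818,100 ÷ £102.62 = 17,716.82; break-even revenue = 17,716.82 × £346.14 = £6,132,499.84.
Actual sales revenue = 51,620 × £346.14 = £17,867,746.80.
Margin of safety = (£17,867,746.80 − £6,132,499.84) ÷ £17,867,746.80 = 65.7%.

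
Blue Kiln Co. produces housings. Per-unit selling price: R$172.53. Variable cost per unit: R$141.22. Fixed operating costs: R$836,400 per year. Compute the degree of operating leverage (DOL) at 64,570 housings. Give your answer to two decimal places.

1.71

Total contribution margin = 64,570 × R$31.31 = R$2,021,686.70.
Operating income = contribution − fixed costs = R$2,021,686.70 − R$836,400 = R$1,185,286.70.
DOL = contribution ÷ EBIT = R$2,021,686.70 ÷ R$1,185,286.70 = 1.7057.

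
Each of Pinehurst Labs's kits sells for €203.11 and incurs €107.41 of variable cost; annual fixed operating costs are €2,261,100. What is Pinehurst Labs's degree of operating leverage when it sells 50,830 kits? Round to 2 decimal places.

1.87

Contribution at this volume is 50,830 × €95.70 = €4,864,431.00.
Operating income = contribution − fixed costs = €4,864,431.00 − €2,261,100 = €2,603,331.00.
So DOL = total CM / EBIT = €4,864,431.00 / €2,603,331.00 = 1.8685.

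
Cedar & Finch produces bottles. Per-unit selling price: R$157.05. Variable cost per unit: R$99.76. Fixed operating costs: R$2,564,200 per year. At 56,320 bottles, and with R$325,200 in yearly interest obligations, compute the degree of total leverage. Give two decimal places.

9.57

Contribution at this volume is 56,320 × R$57.29 = R$3,226,572.80.
Operating income = contribution − fixed costs = R$3,226,572.80 − R$2,564,200 = R$662,372.80. Interest = R$325,200.00.
DOL = R$3,226,572.80 ÷ R$662,372.80 = 4.8712; DFL = R$662,372.80 ÷ R$337,172.80 = 1.9645.
DCL = DOL × DFL = 4.8712 × 1.9645 = 9.5695.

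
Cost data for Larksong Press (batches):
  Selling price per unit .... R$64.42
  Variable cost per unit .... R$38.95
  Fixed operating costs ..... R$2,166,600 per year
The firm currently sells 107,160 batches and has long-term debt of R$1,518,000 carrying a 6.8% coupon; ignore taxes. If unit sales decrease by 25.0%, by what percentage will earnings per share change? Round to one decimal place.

At 107,160 units, contribution = 107,160 × R$25.47 = R$2,729,365.20.
Operating income = contribution − fixed costs = R$2,729,365.20 − R$2,166,600 = R$562,765.20.
After interest of R$103,224.00, pre-tax earnings = R$459,541.20.
Degree of combined leverage = contribution ÷ (EBIT − I) = R$2,729,365.20 ÷ R$459,541.20 = 5.9393.
EPS therefore changes by 5.9393 × (-25.0%) = -148.5%.

-148.5%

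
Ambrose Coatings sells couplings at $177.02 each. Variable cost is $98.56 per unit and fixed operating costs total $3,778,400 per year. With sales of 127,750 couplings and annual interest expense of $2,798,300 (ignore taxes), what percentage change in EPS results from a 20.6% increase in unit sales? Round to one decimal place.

Contribution at this volume is 127,750 × $78.46 = $10,023,265.00.
EBIT = $10,023,265.00 − $3,778,400 = $6,244,865.00.
Interest = $2,798,300.00, so EBIT − I = $3,446,565.00.
DCL = total CM / (EBIT − I) = $10,023,265.00 / $3,446,565.00 = 2.9082.
%ΔEPS = DCL × %ΔSales = 2.9082 × +20.6% = +59.9%.

+59.9%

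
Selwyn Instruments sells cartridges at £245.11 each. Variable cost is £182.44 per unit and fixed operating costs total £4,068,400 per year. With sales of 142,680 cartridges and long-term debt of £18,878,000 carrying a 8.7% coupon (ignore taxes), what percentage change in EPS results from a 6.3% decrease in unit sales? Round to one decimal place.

Total contribution margin = 142,680 × £62.67 = £8,941,755.60.
EBIT = £8,941,755.60 − £4,068,400 = £4,873,355.60.
After interest of £1,642,386.00, pre-tax earnings = £3,230,969.60.
Degree of combined leverage = contribution ÷ (EBIT − I) = £8,941,755.60 ÷ £3,230,969.60 = 2.7675.
EPS therefore changes by 2.7675 × (-6.3%) = -17.4%.

-17.4%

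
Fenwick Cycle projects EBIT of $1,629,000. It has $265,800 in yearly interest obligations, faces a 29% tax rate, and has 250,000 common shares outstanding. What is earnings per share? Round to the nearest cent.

$3.87

Pre-tax income = $1,629,000 − $265,800.00 = $1,363,200.00.
Net income = $1,363,200.00 × (1 − 0.29) = $967,872.00.
Per share: $967,872.00 / 250,000 shares = $3.87.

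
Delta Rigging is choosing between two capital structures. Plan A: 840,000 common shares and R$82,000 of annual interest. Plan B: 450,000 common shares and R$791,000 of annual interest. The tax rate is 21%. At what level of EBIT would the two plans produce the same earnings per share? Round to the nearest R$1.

At indifference, (EBIT − 82,000)(1 − t)/840,000 = (EBIT − 791,000)(1 − t)/450,000.
The (1 − t) factor cancels: (EBIT − 82,000) × 450,000 = (EBIT − 791,000) × 840,000.
Solving, EBIT = (791,000·840,000 − 82,000·450,000) / (840,000 − 450,000) = 627,540,000,000 / 390,000 = 1,609,076.92.

R$1,609,077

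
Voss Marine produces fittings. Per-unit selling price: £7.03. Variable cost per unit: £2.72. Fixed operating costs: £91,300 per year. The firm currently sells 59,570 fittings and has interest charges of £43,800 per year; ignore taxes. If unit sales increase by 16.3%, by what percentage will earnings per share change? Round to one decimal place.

+34.4%

Total contribution margin = 59,570 × £4.31 = £256,746.70.
EBIT = £256,746.70 − £91,300 = £165,446.70.
Interest = £43,800.00, so EBIT − I = £121,646.70.
DCL = total CM / (EBIT − I) = £256,746.70 / £121,646.70 = 2.1106.
%ΔEPS = DCL × %ΔSales = 2.1106 × +16.3% = +34.4%.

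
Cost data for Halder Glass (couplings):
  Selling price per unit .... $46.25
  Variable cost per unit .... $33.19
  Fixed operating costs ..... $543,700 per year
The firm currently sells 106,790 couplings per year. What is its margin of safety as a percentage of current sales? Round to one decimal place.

Unit CM = price − variable cost = $46.25 − $33.19 = $13.06. Break-even units = $543,700 ÷ $13.06 = 41,630.93; break-even revenue = 41,630.93 × $46.25 = $1,925,430.70.
Current sales = 106,790 × $46.25 = $4,939,037.50.
Margin of safety = ($4,939,037.50 − $1,925,430.70) ÷ $4,939,037.50 = 61.0%.

61.0%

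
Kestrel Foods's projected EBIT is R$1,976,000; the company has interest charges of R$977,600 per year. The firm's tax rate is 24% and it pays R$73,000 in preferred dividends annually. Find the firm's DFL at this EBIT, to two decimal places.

2.19

Interest = R$977,600.00.
Pre-tax preferred-dividend burden = R$73,000 ÷ (1 − 0.24) = R$96,052.63.
DFL = EBIT ÷ [EBIT − I − D_p/(1−t)] = R$1,976,000 ÷ [R$1,976,000 − R$977,600.00 − R$96,052.63] = R$1,976,000 ÷ R$902,347.37 = 2.1898.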